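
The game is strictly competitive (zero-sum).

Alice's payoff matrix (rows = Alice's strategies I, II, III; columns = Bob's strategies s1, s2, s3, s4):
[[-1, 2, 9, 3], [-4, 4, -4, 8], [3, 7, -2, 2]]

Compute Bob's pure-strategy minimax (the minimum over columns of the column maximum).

3

The worst case (largest entry) in each column is s1: 3, s2: 7, s3: 9, s4: 8.
The best (smallest) of these is 3.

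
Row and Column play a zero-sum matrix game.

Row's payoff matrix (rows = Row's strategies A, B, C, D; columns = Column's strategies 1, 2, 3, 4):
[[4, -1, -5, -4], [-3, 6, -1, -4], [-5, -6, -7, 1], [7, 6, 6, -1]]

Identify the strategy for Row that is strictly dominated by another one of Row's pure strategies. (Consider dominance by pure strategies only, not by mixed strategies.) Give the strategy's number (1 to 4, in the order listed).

Compare A with D: 7 > 4, 6 > -1, 6 > -5, -1 > -4.
So D strictly dominates A for Row; A is strictly dominated.

1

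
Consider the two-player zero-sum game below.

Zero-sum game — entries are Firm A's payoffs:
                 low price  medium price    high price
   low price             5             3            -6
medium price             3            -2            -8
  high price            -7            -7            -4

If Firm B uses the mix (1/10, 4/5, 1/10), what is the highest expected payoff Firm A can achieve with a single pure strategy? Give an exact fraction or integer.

23/10

low price: (5)·(1/10) + (3)·(4/5) + (-6)·(1/10) = 23/10.
medium price: (3)·(1/10) + (-2)·(4/5) + (-8)·(1/10) = -21/10.
high price: (-7)·(1/10) + (-7)·(4/5) + (-4)·(1/10) = -67/10.
The best pure response is low price with expected payoff 23/10.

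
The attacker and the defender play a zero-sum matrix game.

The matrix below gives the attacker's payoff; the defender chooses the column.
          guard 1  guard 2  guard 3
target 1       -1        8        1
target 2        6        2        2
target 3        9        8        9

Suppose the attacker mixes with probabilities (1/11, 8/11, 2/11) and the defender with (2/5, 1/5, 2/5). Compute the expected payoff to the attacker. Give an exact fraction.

48/11

Against (2/5, 1/5, 2/5), each row's expected payoff is target 1: 8/5; target 2: 18/5; target 3: 44/5.
Taking the (1/11, 8/11, 2/11)-weighted average: (1/11)·(8/5) + (8/11)·(18/5) + (2/11)·(44/5) = 48/11.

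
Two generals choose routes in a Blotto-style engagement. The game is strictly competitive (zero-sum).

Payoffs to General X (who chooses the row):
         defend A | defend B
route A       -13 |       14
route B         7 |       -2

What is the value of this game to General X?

Row minima are -13 and -2, so General X's maximin is -2; column maxima are 7 and 14, so General Y's minimax is 7. These differ, so the equilibrium is in mixed strategies.
Let General X play route A with probability p. General Y is indifferent when −13p + 7(1−p) = 14p − 2(1−p), giving p = 1/4.
Let General Y play defend A with probability q. General X is indifferent when −13q + 14(1−q) = 7q − 2(1−q), giving q = 4/9.
The value is -13·(4/9) + (14)·(5/9) = 2.

2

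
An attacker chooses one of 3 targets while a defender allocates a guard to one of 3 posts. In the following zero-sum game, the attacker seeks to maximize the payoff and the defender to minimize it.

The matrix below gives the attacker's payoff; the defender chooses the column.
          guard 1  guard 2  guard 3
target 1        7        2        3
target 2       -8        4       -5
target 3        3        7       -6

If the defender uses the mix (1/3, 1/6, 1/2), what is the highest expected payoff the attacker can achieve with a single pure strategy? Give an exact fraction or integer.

target 1: (7)·(1/3) + (2)·(1/6) + (3)·(1/2) = 25/6.
target 2: (-8)·(1/3) + (4)·(1/6) + (-5)·(1/2) = -9/2.
target 3: (3)·(1/3) + (7)·(1/6) + (-6)·(1/2) = -5/6.
The best pure response is target 1 with expected payoff 25/6.

25/6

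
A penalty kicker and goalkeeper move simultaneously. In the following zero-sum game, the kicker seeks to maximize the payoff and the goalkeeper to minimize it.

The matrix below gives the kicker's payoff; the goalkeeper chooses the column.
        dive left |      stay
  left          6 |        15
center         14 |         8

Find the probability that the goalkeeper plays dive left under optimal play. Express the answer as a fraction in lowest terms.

7/15

Row minima are 6 and 8, so the kicker's maximin is 8; column maxima are 14 and 15, so the goalkeeper's minimax is 14. These differ, so the equilibrium is in mixed strategies.
Let the goalkeeper play dive left with probability q. The kicker is indifferent when 6q + 15(1−q) = 14q + 8(1−q), giving q = 7/15.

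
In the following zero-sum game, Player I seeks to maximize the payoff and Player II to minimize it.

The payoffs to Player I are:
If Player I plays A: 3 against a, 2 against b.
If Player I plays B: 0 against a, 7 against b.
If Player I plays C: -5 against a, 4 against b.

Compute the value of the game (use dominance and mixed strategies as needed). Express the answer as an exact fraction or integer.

Row C is strictly dominated by row B, so Player I never plays it.
The remaining 2×2 game on (A, B) × (a, b) has no saddle point. Let Player I play A with probability p; indifference gives 3p = 2p + 7(1−p), so p = 7/8.
Similarly Player II's optimal q on a is 5/8, and the value is 3·(5/8) + (2)·(3/8) = 21/8.

21/8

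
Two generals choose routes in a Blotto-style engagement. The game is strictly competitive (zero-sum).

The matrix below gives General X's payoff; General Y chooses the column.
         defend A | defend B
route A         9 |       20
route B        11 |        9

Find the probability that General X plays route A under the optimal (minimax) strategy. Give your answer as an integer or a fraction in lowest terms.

Row minima are 9 and 9, so General X's maximin is 9; column maxima are 11 and 20, so General Y's minimax is 11. These differ, so the equilibrium is in mixed strategies.
Let General X play route A with probability p. General Y is indifferent when 9p + 11(1−p) = 20p + 9(1−p), giving p = 2/13.

2/13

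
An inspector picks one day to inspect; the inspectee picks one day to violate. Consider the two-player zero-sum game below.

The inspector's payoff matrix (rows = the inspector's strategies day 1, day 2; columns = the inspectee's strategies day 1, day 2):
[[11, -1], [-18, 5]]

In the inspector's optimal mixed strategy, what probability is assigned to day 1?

Row minima are -1 and -18, so the inspector's maximin is -1; column maxima are 11 and 5, so the inspectee's minimax is 5. These differ, so the equilibrium is in mixed strategies.
Let the inspector play day 1 with probability p. The inspectee is indifferent when 11p − 18(1−p) = −p + 5(1−p), giving p = 23/35.

23/35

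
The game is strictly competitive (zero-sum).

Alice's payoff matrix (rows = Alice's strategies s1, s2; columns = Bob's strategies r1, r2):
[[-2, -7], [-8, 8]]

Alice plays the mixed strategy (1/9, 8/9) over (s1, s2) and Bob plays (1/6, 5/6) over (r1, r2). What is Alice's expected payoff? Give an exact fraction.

73/18

Against (1/6, 5/6), each row's expected payoff is s1: -37/6; s2: 16/3.
Taking the (1/9, 8/9)-weighted average: (1/9)·(-37/6) + (8/9)·(16/3) = 73/18.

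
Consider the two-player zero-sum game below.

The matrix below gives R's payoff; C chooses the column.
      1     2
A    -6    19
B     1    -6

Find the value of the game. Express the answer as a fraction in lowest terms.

Row minima are -6 and -6, so R's maximin is -6; column maxima are 1 and 19, so C's minimax is 1. These differ, so the equilibrium is in mixed strategies.
Let R play A with probability p. C is indifferent when −6p + (1−p) = 19p − 6(1−p), giving p = 7/32.
Let C play 1 with probability q. R is indifferent when −6q + 19(1−q) = q − 6(1−q), giving q = 25/32.
The value is -6·(25/32) + (19)·(7/32) = -17/32.

-17/32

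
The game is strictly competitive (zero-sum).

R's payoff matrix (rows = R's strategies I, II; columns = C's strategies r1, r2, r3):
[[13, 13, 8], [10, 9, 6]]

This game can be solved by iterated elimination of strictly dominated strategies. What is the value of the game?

Row II is strictly dominated by row I (13>10, 13>9, 8>6); eliminate II.
Column r2 is strictly dominated by r3 for C (8<13); eliminate r2.
Column r1 is strictly dominated by r3 for C (8<13); eliminate r1.
Only (I, r3) remains, with payoff 8.

8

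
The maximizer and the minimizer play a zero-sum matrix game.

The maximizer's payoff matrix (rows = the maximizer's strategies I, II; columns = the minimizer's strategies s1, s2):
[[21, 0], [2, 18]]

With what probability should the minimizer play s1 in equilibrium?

Row minima are 0 and 2, so the maximizer's maximin is 2; column maxima are 21 and 18, so the minimizer's minimax is 18. These differ, so the equilibrium is in mixed strategies.
Let the minimizer play s1 with probability q. The maximizer is indifferent when 21q = 2q + 18(1−q), giving q = 18/37.

18/37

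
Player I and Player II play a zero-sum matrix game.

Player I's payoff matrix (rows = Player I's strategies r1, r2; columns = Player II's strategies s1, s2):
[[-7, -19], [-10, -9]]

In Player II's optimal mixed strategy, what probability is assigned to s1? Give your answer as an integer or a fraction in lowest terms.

10/13

Row minima are -19 and -10, so Player I's maximin is -10; column maxima are -7 and -9, so Player II's minimax is -9. These differ, so the equilibrium is in mixed strategies.
Let Player II play s1 with probability q. Player I is indifferent when −7q − 19(1−q) = −10q − 9(1−q), giving q = 10/13.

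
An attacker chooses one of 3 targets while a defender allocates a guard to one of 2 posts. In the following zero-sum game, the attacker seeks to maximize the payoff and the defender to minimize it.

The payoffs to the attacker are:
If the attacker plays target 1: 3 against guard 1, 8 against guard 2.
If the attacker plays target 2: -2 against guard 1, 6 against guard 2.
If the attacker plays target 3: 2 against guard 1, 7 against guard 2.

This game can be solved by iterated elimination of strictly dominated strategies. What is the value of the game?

3

Row target 3 is strictly dominated by row target 1 (3>2, 8>7); eliminate target 3.
Row target 2 is strictly dominated by row target 1 (3>-2, 8>6); eliminate target 2.
Column guard 2 is strictly dominated by guard 1 for the defender (3<8); eliminate guard 2.
Only (target 1, guard 1) remains, with payoff 3.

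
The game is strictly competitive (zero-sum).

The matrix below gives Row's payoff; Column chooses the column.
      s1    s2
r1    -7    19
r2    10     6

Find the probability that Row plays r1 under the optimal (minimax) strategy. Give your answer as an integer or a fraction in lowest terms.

Row minima are -7 and 6, so Row's maximin is 6; column maxima are 10 and 19, so Column's minimax is 10. These differ, so the equilibrium is in mixed strategies.
Let Row play r1 with probability p. Column is indifferent when −7p + 10(1−p) = 19p + 6(1−p), giving p = 2/15.

2/15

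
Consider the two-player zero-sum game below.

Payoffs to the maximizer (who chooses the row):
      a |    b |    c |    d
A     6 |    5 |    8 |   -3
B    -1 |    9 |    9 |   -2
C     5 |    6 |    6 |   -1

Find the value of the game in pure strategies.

-1

Row minima: -3, -2, -1 → the maximizer's maximin is -1.
Column maxima: 6, 9, 9, -1 → the minimizer's minimax is -1.
They coincide at (C, d), so the value is -1.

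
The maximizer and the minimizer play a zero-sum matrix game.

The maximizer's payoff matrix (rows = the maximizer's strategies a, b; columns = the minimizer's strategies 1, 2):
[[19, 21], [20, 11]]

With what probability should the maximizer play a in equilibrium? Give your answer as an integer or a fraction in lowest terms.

9/11

Row minima are 19 and 11, so the maximizer's maximin is 19; column maxima are 20 and 21, so the minimizer's minimax is 20. These differ, so the equilibrium is in mixed strategies.
Let the maximizer play a with probability p. The minimizer is indifferent when 19p + 20(1−p) = 21p + 11(1−p), giving p = 9/11.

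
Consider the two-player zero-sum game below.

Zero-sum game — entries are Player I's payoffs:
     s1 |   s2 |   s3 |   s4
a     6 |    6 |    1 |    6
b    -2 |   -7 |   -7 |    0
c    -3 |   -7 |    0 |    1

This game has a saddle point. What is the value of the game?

Row minima: 1, -7, -7 → Player I's maximin is 1.
Column maxima: 6, 6, 1, 6 → Player II's minimax is 1.
They coincide at (a, s3), so the value is 1.

1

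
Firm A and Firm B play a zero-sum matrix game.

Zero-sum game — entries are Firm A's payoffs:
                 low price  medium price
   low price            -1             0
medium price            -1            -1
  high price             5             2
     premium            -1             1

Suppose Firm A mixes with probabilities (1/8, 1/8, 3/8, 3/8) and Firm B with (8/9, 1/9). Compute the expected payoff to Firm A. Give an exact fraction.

11/9

Against (8/9, 1/9), each row's expected payoff is low price: -8/9; medium price: -1; high price: 14/3; premium: -7/9.
Taking the (1/8, 1/8, 3/8, 3/8)-weighted average: (1/8)·(-8/9) + (1/8)·(-1) + (3/8)·(14/3) + (3/8)·(-7/9) = 11/9.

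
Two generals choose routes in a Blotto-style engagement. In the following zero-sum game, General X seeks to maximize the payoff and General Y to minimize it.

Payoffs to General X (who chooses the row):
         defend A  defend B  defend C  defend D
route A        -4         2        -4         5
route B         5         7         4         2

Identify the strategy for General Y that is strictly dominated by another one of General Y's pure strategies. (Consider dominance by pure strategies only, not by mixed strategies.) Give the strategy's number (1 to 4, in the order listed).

General Y prefers columns that give General X less. Compare defend B with defend A: -4 < 2, 5 < 7.
So defend A strictly dominates defend B for General Y; defend B is strictly dominated.

2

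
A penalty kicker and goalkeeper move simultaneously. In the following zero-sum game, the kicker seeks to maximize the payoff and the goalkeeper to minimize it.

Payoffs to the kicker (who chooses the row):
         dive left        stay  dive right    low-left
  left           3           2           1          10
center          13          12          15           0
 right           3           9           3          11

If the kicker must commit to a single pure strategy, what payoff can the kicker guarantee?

3

The worst-case payoff for each row is left: 1, center: 0, right: 3.
The best of these is 3.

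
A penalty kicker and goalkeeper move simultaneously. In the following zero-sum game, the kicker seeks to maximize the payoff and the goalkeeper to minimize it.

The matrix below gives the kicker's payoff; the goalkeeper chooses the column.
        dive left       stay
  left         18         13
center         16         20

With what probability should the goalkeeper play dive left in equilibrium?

Row minima are 13 and 16, so the kicker's maximin is 16; column maxima are 18 and 20, so the goalkeeper's minimax is 18. These differ, so the equilibrium is in mixed strategies.
Let the goalkeeper play dive left with probability q. The kicker is indifferent when 18q + 13(1−q) = 16q + 20(1−q), giving q = 7/9.

7/9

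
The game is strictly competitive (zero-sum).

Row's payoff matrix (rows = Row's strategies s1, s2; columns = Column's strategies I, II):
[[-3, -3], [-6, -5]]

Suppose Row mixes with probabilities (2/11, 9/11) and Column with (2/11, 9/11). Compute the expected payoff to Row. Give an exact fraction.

Against (2/11, 9/11), each row's expected payoff is s1: -3; s2: -57/11.
Taking the (2/11, 9/11)-weighted average: (2/11)·(-3) + (9/11)·(-57/11) = -579/121.

-579/121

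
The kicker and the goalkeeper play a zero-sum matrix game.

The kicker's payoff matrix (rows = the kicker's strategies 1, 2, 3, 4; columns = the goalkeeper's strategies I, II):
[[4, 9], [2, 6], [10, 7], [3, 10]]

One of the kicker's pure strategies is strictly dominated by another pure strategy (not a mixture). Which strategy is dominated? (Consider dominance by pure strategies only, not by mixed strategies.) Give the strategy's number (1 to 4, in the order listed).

Compare 2 with 1: 4 > 2, 9 > 6.
So 1 strictly dominates 2 for the kicker; 2 is strictly dominated.

2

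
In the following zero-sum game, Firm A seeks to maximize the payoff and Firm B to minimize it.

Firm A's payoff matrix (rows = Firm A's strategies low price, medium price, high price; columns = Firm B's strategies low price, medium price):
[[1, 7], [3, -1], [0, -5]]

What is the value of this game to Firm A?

Row high price is strictly dominated by row medium price, so Firm A never plays it.
The remaining 2×2 game on (low price, medium price) × (low price, medium price) has no saddle point. Let Firm A play low price with probability p; indifference gives p + 3(1−p) = 7p − (1−p), so p = 2/5.
Similarly Firm B's optimal q on low price is 4/5, and the value is 1·(4/5) + (7)·(1/5) = 11/5.

11/5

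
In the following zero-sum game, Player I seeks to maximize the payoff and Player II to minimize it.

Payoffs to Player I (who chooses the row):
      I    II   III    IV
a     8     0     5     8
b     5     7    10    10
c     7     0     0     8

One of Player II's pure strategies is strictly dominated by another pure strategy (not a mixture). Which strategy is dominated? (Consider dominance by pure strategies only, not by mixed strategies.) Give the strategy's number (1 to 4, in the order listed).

4

Player II prefers columns that give Player I less. Compare IV with II: 0 < 8, 7 < 10, 0 < 8.
So II strictly dominates IV for Player II; IV is strictly dominated.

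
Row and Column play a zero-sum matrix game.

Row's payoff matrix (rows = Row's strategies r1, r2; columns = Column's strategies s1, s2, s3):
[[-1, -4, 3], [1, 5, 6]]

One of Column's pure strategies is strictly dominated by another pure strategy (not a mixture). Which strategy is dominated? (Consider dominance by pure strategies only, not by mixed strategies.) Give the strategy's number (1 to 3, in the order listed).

Column prefers columns that give Row less. Compare s3 with s1: -1 < 3, 1 < 6.
So s1 strictly dominates s3 for Column; s3 is strictly dominated.

3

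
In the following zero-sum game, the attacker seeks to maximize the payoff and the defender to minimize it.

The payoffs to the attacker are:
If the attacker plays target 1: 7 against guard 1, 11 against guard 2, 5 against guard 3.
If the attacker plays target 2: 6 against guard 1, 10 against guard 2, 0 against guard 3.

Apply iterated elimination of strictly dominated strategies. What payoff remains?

5

Column guard 1 is strictly dominated by guard 3 for the defender (5<7, 0<6); eliminate guard 1.
Row target 2 is strictly dominated by row target 1 (11>10, 5>0); eliminate target 2.
Column guard 2 is strictly dominated by guard 3 for the defender (5<11); eliminate guard 2.
Only (target 1, guard 3) remains, with payoff 5.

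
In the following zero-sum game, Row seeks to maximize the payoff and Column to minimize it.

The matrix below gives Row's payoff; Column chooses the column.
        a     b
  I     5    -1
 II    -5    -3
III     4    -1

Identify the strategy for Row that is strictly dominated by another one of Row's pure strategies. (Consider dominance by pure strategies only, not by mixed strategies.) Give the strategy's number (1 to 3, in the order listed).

2

Compare II with I: 5 > -5, -1 > -3.
So I strictly dominates II for Row; II is strictly dominated.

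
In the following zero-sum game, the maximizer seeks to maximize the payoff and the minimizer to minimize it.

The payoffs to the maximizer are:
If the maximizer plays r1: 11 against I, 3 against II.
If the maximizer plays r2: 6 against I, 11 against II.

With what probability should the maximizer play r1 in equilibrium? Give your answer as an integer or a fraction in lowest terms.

5/13

Row minima are 3 and 6, so the maximizer's maximin is 6; column maxima are 11 and 11, so the minimizer's minimax is 11. These differ, so the equilibrium is in mixed strategies.
Let the maximizer play r1 with probability p. The minimizer is indifferent when 11p + 6(1−p) = 3p + 11(1−p), giving p = 5/13.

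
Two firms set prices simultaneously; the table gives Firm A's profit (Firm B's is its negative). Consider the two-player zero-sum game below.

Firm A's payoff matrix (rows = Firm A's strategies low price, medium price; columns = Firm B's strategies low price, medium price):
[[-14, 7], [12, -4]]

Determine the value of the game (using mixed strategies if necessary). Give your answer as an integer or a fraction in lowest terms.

28/37

Row minima are -14 and -4, so Firm A's maximin is -4; column maxima are 12 and 7, so Firm B's minimax is 7. These differ, so the equilibrium is in mixed strategies.
Let Firm A play low price with probability p. Firm B is indifferent when −14p + 12(1−p) = 7p − 4(1−p), giving p = 16/37.
Let Firm B play low price with probability q. Firm A is indifferent when −14q + 7(1−q) = 12q − 4(1−q), giving q = 11/37.
The value is -14·(11/37) + (7)·(26/37) = 28/37.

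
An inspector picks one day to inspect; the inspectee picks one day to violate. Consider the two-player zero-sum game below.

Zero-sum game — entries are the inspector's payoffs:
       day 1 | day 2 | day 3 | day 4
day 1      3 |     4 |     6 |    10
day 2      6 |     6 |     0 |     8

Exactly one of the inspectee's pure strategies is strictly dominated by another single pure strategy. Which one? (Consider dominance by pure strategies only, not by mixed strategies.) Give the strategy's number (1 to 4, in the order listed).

The inspectee prefers columns that give the inspector less. Compare day 4 with day 1: 3 < 10, 6 < 8.
So day 1 strictly dominates day 4 for the inspectee; day 4 is strictly dominated.

4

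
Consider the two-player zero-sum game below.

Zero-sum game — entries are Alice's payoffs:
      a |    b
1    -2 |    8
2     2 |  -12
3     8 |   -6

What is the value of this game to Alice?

13/6

Row 2 is strictly dominated by row 3, so Alice never plays it.
The remaining 2×2 game on (1, 3) × (a, b) has no saddle point. Let Alice play 1 with probability p; indifference gives −2p + 8(1−p) = 8p − 6(1−p), so p = 7/12.
Similarly Bob's optimal q on a is 7/12, and the value is -2·(7/12) + (8)·(5/12) = 13/6.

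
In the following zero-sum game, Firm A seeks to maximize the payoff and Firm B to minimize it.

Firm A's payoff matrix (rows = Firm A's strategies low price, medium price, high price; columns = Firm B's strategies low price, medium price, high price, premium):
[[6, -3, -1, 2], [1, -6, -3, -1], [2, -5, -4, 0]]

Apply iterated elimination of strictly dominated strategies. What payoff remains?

Column low price is strictly dominated by medium price for Firm B (-3<6, -6<1, -5<2); eliminate low price.
Row high price is strictly dominated by row low price (-3>-5, -1>-4, 2>0); eliminate high price.
Column high price is strictly dominated by medium price for Firm B (-3<-1, -6<-3); eliminate high price.
Row medium price is strictly dominated by row low price (-3>-6, 2>-1); eliminate medium price.
Column premium is strictly dominated by medium price for Firm B (-3<2); eliminate premium.
Only (low price, medium price) remains, with payoff -3.

-3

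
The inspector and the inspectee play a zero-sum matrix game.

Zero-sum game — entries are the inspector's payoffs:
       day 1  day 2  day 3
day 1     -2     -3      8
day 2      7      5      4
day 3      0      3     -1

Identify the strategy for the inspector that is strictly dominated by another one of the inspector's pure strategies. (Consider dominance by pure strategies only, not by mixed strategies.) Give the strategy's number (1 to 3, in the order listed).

Compare day 3 with day 2: 7 > 0, 5 > 3, 4 > -1.
So day 2 strictly dominates day 3 for the inspector; day 3 is strictly dominated.

3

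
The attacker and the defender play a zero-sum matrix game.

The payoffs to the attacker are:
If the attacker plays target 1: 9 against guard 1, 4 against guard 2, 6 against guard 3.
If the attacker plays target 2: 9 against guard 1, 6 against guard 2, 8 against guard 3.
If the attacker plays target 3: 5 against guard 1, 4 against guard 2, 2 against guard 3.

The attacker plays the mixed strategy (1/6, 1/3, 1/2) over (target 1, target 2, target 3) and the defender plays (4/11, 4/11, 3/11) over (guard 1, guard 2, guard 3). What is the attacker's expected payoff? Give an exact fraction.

Against (4/11, 4/11, 3/11), each row's expected payoff is target 1: 70/11; target 2: 84/11; target 3: 42/11.
Taking the (1/6, 1/3, 1/2)-weighted average: (1/6)·(70/11) + (1/3)·(84/11) + (1/2)·(42/11) = 182/33.

182/33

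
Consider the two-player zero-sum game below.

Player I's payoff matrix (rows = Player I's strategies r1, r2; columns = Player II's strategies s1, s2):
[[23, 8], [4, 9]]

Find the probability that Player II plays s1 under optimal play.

1/20

Row minima are 8 and 4, so Player I's maximin is 8; column maxima are 23 and 9, so Player II's minimax is 9. These differ, so the equilibrium is in mixed strategies.
Let Player II play s1 with probability q. Player I is indifferent when 23q + 8(1−q) = 4q + 9(1−q), giving q = 1/20.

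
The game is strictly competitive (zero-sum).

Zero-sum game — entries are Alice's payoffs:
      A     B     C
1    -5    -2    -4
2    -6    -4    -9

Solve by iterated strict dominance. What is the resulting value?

Column B is strictly dominated by A for Bob (-5<-2, -6<-4); eliminate B.
Row 2 is strictly dominated by row 1 (-5>-6, -4>-9); eliminate 2.
Column C is strictly dominated by A for Bob (-5<-4); eliminate C.
Only (1, A) remains, with payoff -5.

-5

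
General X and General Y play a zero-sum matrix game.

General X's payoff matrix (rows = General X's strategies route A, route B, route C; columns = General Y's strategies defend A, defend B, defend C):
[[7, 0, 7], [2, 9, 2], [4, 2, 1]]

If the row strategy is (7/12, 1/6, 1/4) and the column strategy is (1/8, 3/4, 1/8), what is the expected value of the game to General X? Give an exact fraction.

265/96

Against (1/8, 3/4, 1/8), each row's expected payoff is route A: 7/4; route B: 29/4; route C: 17/8.
Taking the (7/12, 1/6, 1/4)-weighted average: (7/12)·(7/4) + (1/6)·(29/4) + (1/4)·(17/8) = 265/96.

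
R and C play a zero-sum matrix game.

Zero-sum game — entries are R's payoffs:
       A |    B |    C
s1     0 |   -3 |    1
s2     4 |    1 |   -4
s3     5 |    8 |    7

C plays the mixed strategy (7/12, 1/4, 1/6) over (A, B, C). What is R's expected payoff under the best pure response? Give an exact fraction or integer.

73/12

s1: (0)·(7/12) + (-3)·(1/4) + (1)·(1/6) = -7/12.
s2: (4)·(7/12) + (1)·(1/4) + (-4)·(1/6) = 23/12.
s3: (5)·(7/12) + (8)·(1/4) + (7)·(1/6) = 73/12.
The best pure response is s3 with expected payoff 73/12.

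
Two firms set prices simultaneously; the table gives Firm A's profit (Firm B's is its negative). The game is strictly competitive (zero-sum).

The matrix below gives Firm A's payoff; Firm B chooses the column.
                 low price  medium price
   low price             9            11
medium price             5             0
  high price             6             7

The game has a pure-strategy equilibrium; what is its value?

9

Row minima: 9, 0, 6 → Firm A's maximin is 9.
Column maxima: 9, 11 → Firm B's minimax is 9.
They coincide at (low price, low price), so the value is 9.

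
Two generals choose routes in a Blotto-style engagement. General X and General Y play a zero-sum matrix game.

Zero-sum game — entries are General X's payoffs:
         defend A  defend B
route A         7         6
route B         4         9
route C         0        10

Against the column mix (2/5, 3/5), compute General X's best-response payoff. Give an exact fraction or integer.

route A: (7)·(2/5) + (6)·(3/5) = 32/5.
route B: (4)·(2/5) + (9)·(3/5) = 7.
route C: (0)·(2/5) + (10)·(3/5) = 6.
The best pure response is route B with expected payoff 7.

7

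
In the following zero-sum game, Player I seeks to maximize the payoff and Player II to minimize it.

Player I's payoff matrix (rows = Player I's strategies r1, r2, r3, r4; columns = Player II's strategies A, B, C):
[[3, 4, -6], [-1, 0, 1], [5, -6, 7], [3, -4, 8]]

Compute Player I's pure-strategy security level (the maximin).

The worst-case payoff for each row is r1: -6, r2: -1, r3: -6, r4: -4.
The best of these is -1.

-1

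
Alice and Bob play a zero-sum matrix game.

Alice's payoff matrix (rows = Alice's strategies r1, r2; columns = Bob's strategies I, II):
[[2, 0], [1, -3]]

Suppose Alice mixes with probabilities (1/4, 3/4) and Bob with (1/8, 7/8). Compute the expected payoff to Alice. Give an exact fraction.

-29/16

Against (1/8, 7/8), each row's expected payoff is r1: 1/4; r2: -5/2.
Taking the (1/4, 3/4)-weighted average: (1/4)·(1/4) + (3/4)·(-5/2) = -29/16.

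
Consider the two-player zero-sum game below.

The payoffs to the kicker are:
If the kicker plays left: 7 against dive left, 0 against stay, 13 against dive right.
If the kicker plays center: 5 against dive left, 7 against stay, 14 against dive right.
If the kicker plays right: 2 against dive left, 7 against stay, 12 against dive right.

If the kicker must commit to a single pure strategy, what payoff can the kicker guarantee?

The worst-case payoff for each row is left: 0, center: 5, right: 2.
The best of these is 5.

5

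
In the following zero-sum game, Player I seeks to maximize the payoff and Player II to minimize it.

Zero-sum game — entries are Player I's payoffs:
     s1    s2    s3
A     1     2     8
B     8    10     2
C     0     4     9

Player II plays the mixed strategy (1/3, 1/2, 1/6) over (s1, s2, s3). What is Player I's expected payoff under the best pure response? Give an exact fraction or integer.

8

A: (1)·(1/3) + (2)·(1/2) + (8)·(1/6) = 8/3.
B: (8)·(1/3) + (10)·(1/2) + (2)·(1/6) = 8.
C: (0)·(1/3) + (4)·(1/2) + (9)·(1/6) = 7/2.
The best pure response is B with expected payoff 8.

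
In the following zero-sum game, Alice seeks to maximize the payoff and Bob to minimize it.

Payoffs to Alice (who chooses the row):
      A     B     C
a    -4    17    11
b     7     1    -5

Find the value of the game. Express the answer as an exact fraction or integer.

19/9

Column B is strictly dominated by C for Bob (it gives Alice more in every row).
The remaining 2×2 game on (a, b) × (A, C) has no saddle point. Let Alice play a with probability p; indifference gives −4p + 7(1−p) = 11p − 5(1−p), so p = 4/9.
Similarly Bob's optimal q on A is 16/27, and the value is -4·(16/27) + (11)·(11/27) = 19/9.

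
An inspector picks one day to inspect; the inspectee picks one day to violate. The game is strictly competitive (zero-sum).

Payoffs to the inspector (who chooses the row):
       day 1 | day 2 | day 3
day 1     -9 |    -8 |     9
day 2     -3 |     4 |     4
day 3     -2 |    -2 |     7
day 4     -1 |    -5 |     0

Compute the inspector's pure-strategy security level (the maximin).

-2

The worst-case payoff for each row is day 1: -9, day 2: -3, day 3: -2, day 4: -5.
The best of these is -2.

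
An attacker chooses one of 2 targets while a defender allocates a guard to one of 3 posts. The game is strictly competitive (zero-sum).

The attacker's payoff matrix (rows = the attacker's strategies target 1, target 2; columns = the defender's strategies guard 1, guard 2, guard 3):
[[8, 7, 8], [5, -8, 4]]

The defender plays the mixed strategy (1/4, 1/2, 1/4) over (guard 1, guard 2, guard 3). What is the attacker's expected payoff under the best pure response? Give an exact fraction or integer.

15/2

target 1: (8)·(1/4) + (7)·(1/2) + (8)·(1/4) = 15/2.
target 2: (5)·(1/4) + (-8)·(1/2) + (4)·(1/4) = -7/4.
The best pure response is target 1 with expected payoff 15/2.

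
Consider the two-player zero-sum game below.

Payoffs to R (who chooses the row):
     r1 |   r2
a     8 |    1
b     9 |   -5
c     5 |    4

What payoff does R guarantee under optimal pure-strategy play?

Row minima: 1, -5, 4 → R's maximin is 4.
Column maxima: 9, 4 → C's minimax is 4.
They coincide at (c, r2), so the value is 4.

4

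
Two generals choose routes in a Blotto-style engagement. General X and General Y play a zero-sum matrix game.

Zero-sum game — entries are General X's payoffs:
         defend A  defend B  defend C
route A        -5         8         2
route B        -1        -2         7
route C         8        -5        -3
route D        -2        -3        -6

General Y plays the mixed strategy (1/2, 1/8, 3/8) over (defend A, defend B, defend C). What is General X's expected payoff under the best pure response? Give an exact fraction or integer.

route A: (-5)·(1/2) + (8)·(1/8) + (2)·(3/8) = -3/4.
route B: (-1)·(1/2) + (-2)·(1/8) + (7)·(3/8) = 15/8.
route C: (8)·(1/2) + (-5)·(1/8) + (-3)·(3/8) = 9/4.
route D: (-2)·(1/2) + (-3)·(1/8) + (-6)·(3/8) = -29/8.
The best pure response is route C with expected payoff 9/4.

9/4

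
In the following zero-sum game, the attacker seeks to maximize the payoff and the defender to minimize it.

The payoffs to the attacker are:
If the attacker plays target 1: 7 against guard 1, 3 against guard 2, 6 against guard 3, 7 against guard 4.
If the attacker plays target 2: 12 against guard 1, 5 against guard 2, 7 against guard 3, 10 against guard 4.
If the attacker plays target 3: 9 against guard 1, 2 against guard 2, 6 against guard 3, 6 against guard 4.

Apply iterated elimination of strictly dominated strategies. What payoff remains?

5

Row target 3 is strictly dominated by row target 2 (12>9, 5>2, 7>6, 10>6); eliminate target 3.
Column guard 3 is strictly dominated by guard 2 for the defender (3<6, 5<7); eliminate guard 3.
Row target 1 is strictly dominated by row target 2 (12>7, 5>3, 10>7); eliminate target 1.
Column guard 4 is strictly dominated by guard 2 for the defender (5<10); eliminate guard 4.
Column guard 1 is strictly dominated by guard 2 for the defender (5<12); eliminate guard 1.
Only (target 2, guard 2) remains, with payoff 5.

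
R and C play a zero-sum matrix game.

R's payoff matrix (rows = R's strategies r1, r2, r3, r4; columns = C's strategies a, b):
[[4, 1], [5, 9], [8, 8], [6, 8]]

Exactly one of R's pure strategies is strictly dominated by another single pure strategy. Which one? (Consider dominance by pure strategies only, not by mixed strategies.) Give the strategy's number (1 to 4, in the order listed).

Compare r1 with r2: 5 > 4, 9 > 1.
So r2 strictly dominates r1 for R; r1 is strictly dominated.

1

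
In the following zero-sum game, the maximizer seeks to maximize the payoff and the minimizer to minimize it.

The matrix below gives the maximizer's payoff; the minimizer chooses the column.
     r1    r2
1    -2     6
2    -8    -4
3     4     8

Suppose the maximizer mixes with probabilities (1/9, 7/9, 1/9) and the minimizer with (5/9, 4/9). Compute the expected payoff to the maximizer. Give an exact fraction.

-326/81

Against (5/9, 4/9), each row's expected payoff is 1: 14/9; 2: -56/9; 3: 52/9.
Taking the (1/9, 7/9, 1/9)-weighted average: (1/9)·(14/9) + (7/9)·(-56/9) + (1/9)·(52/9) = -326/81.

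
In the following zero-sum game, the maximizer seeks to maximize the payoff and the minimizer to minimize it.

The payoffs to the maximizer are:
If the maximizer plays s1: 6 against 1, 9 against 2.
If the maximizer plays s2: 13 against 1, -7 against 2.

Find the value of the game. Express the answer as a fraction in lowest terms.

159/23

Row minima are 6 and -7, so the maximizer's maximin is 6; column maxima are 13 and 9, so the minimizer's minimax is 9. These differ, so the equilibrium is in mixed strategies.
Let the maximizer play s1 with probability p. The minimizer is indifferent when 6p + 13(1−p) = 9p − 7(1−p), giving p = 20/23.
Let the minimizer play 1 with probability q. The maximizer is indifferent when 6q + 9(1−q) = 13q − 7(1−q), giving q = 16/23.
The value is 6·(16/23) + (9)·(7/23) = 159/23.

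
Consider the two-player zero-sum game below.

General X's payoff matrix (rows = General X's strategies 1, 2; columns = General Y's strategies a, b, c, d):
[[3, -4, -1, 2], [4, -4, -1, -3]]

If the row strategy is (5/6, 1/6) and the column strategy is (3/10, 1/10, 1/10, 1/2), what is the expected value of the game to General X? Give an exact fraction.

Against (3/10, 1/10, 1/10, 1/2), each row's expected payoff is 1: 7/5; 2: -4/5.
Taking the (5/6, 1/6)-weighted average: (5/6)·(7/5) + (1/6)·(-4/5) = 31/30.

31/30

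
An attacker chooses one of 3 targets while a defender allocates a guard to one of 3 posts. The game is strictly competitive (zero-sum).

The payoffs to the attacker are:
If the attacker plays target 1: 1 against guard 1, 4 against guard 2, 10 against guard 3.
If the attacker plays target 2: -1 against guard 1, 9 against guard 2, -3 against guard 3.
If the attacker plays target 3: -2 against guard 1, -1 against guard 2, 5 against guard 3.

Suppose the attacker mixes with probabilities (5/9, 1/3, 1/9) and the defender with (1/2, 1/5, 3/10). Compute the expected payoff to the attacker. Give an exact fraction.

23/9

Against (1/2, 1/5, 3/10), each row's expected payoff is target 1: 43/10; target 2: 2/5; target 3: 3/10.
Taking the (5/9, 1/3, 1/9)-weighted average: (5/9)·(43/10) + (1/3)·(2/5) + (1/9)·(3/10) = 23/9.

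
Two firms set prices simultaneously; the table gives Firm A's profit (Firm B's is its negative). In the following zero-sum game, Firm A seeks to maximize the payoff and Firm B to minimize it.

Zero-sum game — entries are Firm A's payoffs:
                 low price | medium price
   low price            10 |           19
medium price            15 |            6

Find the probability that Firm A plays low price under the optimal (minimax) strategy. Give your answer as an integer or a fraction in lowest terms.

Row minima are 10 and 6, so Firm A's maximin is 10; column maxima are 15 and 19, so Firm B's minimax is 15. These differ, so the equilibrium is in mixed strategies.
Let Firm A play low price with probability p. Firm B is indifferent when 10p + 15(1−p) = 19p + 6(1−p), giving p = 1/2.

1/2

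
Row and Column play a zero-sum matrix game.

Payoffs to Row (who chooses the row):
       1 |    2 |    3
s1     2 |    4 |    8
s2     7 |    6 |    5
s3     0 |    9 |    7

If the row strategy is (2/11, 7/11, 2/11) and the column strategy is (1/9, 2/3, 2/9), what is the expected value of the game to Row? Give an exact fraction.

Against (1/9, 2/3, 2/9), each row's expected payoff is s1: 14/3; s2: 53/9; s3: 68/9.
Taking the (2/11, 7/11, 2/11)-weighted average: (2/11)·(14/3) + (7/11)·(53/9) + (2/11)·(68/9) = 197/33.

197/33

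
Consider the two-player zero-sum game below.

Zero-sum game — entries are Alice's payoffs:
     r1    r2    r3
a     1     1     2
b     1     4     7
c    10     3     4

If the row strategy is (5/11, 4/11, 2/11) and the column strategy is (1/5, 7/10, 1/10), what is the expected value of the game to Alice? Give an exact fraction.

293/110

Against (1/5, 7/10, 1/10), each row's expected payoff is a: 11/10; b: 37/10; c: 9/2.
Taking the (5/11, 4/11, 2/11)-weighted average: (5/11)·(11/10) + (4/11)·(37/10) + (2/11)·(9/2) = 293/110.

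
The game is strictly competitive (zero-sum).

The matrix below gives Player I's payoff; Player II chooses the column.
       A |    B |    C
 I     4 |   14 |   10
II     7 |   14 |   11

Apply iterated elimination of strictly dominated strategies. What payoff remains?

7

Column B is strictly dominated by A for Player II (4<14, 7<14); eliminate B.
Column C is strictly dominated by A for Player II (4<10, 7<11); eliminate C.
Row I is strictly dominated by row II (7>4); eliminate I.
Only (II, A) remains, with payoff 7.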